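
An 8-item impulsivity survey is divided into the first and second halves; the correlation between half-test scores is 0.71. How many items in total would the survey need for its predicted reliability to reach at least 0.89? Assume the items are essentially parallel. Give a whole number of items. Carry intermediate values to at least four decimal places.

14

Corrected full-test reliability: r_full = 2 × 0.71 / (1 + 0.71) ≈ 0.8304
n = r_tgt(1 − r_full) / [r_full(1 − r_tgt)] = 0.89 × 0.1696 / (0.8304 × 0.11) ≈ 1.6525
Required items = 1.6525 × 8 = 13.22, so 14 items.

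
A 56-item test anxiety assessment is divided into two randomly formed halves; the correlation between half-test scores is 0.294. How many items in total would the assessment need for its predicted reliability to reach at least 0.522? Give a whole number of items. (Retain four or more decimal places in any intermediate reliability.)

74

r_full = 2(0.294)/(1 + 0.294) = 0.4544
Solve Spearman-Brown for n: n = 0.522(1 − 0.4544) / [0.4544(1 − 0.522)] = 1.3112
Items = 1.3112 × 56 ≈ 73.43 → 74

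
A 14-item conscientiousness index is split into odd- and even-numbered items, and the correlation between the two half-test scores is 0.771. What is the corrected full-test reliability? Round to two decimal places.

Apply the Spearman-Brown correction with n = 2:
r_full = 2r_hh / (1 + r_hh) = 2 × 0.771 / (1 + 0.771)
r_full = 1.5420 / 1.7710 ≈ 0.8707

0.87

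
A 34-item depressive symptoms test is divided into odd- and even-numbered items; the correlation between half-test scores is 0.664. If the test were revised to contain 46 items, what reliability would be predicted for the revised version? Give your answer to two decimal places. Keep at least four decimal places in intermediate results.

Spearman-Brown correction (n = 2): r_full = 2·0.664/(1 + 0.664) = 0.7981
Then adjust to 46 items: n = 46/34 = 1.3529
r_new = n·r_full / (1 + (n − 1)·r_full) = 1.0797 / 1.2816 ≈ 0.8425

0.84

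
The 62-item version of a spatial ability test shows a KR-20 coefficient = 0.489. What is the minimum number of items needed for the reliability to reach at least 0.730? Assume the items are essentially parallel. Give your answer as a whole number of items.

Rearranging the Spearman-Brown formula for n,
n = r*(1 − r) / [ r (1 − r*) ]
n = 0.730(1 − 0.489) / [0.489(1 − 0.730)]
n = 0.373030 / 0.132030 ≈ 2.8253
2.8253 × 62 = 175.17 → 176 items

176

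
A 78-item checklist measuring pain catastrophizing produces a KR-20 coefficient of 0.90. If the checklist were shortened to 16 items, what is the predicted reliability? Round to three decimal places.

0.649

Length ratio n = 16/78 = 0.2051
Spearman-Brown: r_new = n·r / (1 + (n − 1)·r)
r_new = 0.2051·0.90 / [1 + (0.2051 − 1)·0.90]
     = 0.1846 / 0.2846 = 0.6486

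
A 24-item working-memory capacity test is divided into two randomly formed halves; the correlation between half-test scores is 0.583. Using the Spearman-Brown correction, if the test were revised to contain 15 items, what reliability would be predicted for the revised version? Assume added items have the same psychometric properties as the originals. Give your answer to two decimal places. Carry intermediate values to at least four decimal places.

First correct the split-half correlation to full-test reliability: r_full = 2 × 0.583 / (1 + 0.583) ≈ 0.7366
Length factor from 24 to 15 items: n = 15/24 = 0.6250
r_new = n·r_full / (1 + (n − 1)·r_full) = 0.4604 / 0.7238 ≈ 0.6361

0.64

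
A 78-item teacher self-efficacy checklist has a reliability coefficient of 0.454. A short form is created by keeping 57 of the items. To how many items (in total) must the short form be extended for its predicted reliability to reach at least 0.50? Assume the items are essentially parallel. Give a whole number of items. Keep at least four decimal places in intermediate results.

Short-form reliability: n = 57/78 = 0.7308; r_57 = n·r/(1+(n−1)r) ≈ 0.3780
Then solve for n' with r_old = 0.3780, r_target = 0.50: n' = 0.50(1 − 0.3780)/[0.3780(1 − 0.50)] = 1.6455
Items = 1.6455 × 57 ≈ 93.79 → 94

94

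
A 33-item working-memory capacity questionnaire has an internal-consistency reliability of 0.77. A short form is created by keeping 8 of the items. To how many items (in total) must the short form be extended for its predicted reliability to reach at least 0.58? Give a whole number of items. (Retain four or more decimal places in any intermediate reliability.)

14

First, r for the 8-item form: n = 8/33 = 0.2424, so r_8 = 0.2424·0.77/(1 + (0.2424 − 1)·0.77) = 0.4480
Then solve for n' with r_old = 0.4480, r_target = 0.58: n' = 0.58(1 − 0.4480)/[0.4480(1 − 0.58)] = 1.7015
Total items = 1.7015 × 8 = 13.61, rounded up to 14.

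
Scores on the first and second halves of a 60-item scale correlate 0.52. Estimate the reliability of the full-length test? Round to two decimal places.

0.68

r_full = 2(0.52) / (1 + 0.52)
       = 1.0400 / 1.5200 = 0.6842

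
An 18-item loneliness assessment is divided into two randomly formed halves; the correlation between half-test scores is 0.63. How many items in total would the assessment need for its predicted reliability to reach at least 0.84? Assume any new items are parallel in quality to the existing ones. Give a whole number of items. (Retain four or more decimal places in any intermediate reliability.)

Corrected full-test reliability: r_full = 2 × 0.63 / (1 + 0.63) ≈ 0.7730
n = r_tgt(1 − r_full) / [r_full(1 − r_tgt)] = 0.84 × 0.2270 / (0.7730 × 0.16) ≈ 1.5417
Required items = 1.5417 × 18 = 27.75, so 28 items.

28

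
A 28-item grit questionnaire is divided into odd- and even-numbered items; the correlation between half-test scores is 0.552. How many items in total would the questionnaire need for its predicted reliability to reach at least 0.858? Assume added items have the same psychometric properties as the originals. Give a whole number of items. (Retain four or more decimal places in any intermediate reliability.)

r_full = 2(0.552)/(1 + 0.552) = 0.7113
Solve Spearman-Brown for n: n = 0.858(1 − 0.7113) / [0.7113(1 − 0.858)] = 2.4524
Required items = 2.4524 × 28 = 68.67, so 69 items.

69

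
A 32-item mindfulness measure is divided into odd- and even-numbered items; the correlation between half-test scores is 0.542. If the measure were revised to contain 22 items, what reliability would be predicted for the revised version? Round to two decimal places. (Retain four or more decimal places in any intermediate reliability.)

0.62

Spearman-Brown correction (n = 2): r_full = 2·0.542/(1 + 0.542) = 0.7030
Length factor from 32 to 22 items: n = 22/32 = 0.6875
r_new = n·r_full / (1 + (n − 1)·r_full) = 0.4833 / 0.7803 ≈ 0.6194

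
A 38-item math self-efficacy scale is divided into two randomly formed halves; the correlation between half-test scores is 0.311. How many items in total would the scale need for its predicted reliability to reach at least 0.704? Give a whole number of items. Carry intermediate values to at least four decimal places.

r_full = 2(0.311)/(1 + 0.311) = 0.4744
n = r_tgt(1 − r_full) / [r_full(1 − r_tgt)] = 0.704 × 0.5256 / (0.4744 × 0.296) ≈ 2.6351
Required items = 2.6351 × 38 = 100.13, so 101 items.

101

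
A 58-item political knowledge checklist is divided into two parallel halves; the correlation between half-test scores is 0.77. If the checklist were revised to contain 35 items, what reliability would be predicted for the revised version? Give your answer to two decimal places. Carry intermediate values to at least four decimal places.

Full-test reliability from the split-half r: r_full = 2(0.77)/(1 + 0.77) = 0.8701
Then adjust to 35 items: n = 35/58 = 0.6034
r_new = n·r_full / (1 + (n − 1)·r_full) = 0.5250 / 0.6549 ≈ 0.8016

0.80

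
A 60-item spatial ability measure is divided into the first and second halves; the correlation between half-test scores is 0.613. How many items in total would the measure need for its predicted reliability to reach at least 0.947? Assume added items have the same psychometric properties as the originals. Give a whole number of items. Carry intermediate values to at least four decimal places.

r_full = 2(0.613)/(1 + 0.613) = 0.7601
Solve Spearman-Brown for n: n = 0.947(1 − 0.7601) / [0.7601(1 − 0.947)] = 5.6394
Required items = 5.6394 × 60 = 338.36, so 339 items.

339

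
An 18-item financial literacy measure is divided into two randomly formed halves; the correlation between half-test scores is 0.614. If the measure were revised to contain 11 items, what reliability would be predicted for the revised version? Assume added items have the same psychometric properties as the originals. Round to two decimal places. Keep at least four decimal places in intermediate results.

0.66

Full-test reliability from the split-half r: r_full = 2(0.614)/(1 + 0.614) = 0.7608
Then adjust to 11 items: n = 11/18 = 0.6111
r_new = n·r_full / (1 + (n − 1)·r_full) = 0.4649 / 0.7041 ≈ 0.6603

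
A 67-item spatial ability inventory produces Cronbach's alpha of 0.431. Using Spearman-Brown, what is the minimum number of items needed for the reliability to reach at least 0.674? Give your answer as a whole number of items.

183

Invert Spearman-Brown to solve for n:
n = r_target (1 − r_old) / [ r_old (1 − r_target) ]
n = [0.674 × 0.569] / [0.431 × 0.326]
  = 0.383506 / 0.140506 = 2.7295
2.7295 × 67 = 182.88 → 183 items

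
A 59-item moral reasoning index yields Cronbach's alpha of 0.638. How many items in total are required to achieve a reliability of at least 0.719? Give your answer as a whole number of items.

86

n = 0.719 × (1 − 0.638) / [ 0.638 × (1 − 0.719) ]
n = 0.260278 / 0.179278 ≈ 1.4518
1.4518 × 59 = 85.66 → 86 items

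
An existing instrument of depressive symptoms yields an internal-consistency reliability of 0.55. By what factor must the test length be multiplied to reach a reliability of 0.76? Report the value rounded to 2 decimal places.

2.59

Spearman-Brown solved for the length factor n:
n = r*(1 − r) / [ r (1 − r*) ]
n = 0.76 × (1 − 0.55) / [ 0.55 × (1 − 0.76) ]
n = 0.3420 / 0.1320 ≈ 2.5909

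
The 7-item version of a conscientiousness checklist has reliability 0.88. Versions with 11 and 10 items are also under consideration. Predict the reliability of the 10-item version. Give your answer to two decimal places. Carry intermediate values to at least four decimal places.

0.91

The 11-item form is not needed; work directly from the 7-item form with n = 10/7 = 1.4286.
r_{10} = n·r / (1 + (n − 1)·r) = 1.2572 / 1.3772 ≈ 0.9129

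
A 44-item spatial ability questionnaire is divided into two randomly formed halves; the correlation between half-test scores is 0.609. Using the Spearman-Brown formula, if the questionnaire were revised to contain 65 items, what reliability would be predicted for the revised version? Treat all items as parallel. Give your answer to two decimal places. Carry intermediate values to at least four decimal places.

0.82

First correct the split-half correlation to full-test reliability: r_full = 2 × 0.609 / (1 + 0.609) ≈ 0.7570
Length factor from 44 to 65 items: n = 65/44 = 1.4773
r_new = n·r_full / (1 + (n − 1)·r_full) = 1.1183 / 1.3613 ≈ 0.8215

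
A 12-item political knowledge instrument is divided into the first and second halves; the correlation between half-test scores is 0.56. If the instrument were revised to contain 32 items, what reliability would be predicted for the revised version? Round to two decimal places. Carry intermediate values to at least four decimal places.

Spearman-Brown correction (n = 2): r_full = 2·0.56/(1 + 0.56) = 0.7179
Length factor from 12 to 32 items: n = 32/12 = 2.6667
r_new = n·r_full / (1 + (n − 1)·r_full) = 1.9144 / 2.1965 ≈ 0.8716

0.87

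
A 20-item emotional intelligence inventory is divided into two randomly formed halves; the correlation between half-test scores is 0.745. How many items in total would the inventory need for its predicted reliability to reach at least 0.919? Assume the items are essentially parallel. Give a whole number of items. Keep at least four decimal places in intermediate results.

Corrected full-test reliability: r_full = 2 × 0.745 / (1 + 0.745) ≈ 0.8539
n = r_tgt(1 − r_full) / [r_full(1 − r_tgt)] = 0.919 × 0.1461 / (0.8539 × 0.081) ≈ 1.9412
Items = 1.9412 × 20 ≈ 38.82 → 39

39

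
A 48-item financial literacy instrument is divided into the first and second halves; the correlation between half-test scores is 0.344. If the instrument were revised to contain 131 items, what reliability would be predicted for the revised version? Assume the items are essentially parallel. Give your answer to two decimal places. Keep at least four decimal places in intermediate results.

First correct the split-half correlation to full-test reliability: r_full = 2 × 0.344 / (1 + 0.344) ≈ 0.5119
Length factor from 48 to 131 items: n = 131/48 = 2.7292
r_new = n·r_full / (1 + (n − 1)·r_full) = 1.3971 / 1.8852 ≈ 0.7411

0.74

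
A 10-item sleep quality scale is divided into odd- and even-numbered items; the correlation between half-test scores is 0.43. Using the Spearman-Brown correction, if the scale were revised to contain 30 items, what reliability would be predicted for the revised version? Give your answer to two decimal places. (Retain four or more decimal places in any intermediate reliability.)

Full-test reliability from the split-half r: r_full = 2(0.43)/(1 + 0.43) = 0.6014
Length factor from 10 to 30 items: n = 30/10 = 3.0000
r_new = n·r_full / (1 + (n − 1)·r_full) = 1.8042 / 2.2028 ≈ 0.8190

0.82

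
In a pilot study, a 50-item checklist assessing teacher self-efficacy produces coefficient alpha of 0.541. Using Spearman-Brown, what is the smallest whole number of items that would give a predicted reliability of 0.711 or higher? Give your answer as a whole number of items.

n = 0.711(1 − 0.541) / [0.541(1 − 0.711)]
n = 0.326349 / 0.156349 ≈ 2.0873
So the test needs 2.0873 × 50 ≈ 104.36 items; rounding up, 105.

105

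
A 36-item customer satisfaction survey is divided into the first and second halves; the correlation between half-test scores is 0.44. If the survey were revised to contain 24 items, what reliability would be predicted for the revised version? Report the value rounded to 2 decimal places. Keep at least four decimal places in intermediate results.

First correct the split-half correlation to full-test reliability: r_full = 2 × 0.44 / (1 + 0.44) ≈ 0.6111
Then adjust to 24 items: n = 24/36 = 0.6667
r_new = n·r_full / (1 + (n − 1)·r_full) = 0.4074 / 0.7963 ≈ 0.5116

0.51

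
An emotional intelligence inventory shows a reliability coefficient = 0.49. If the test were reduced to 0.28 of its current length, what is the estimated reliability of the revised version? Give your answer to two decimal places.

Spearman-Brown: r_new = n·r / (1 + (n − 1)·r)
r_new = (0.28 × 0.49) / (1 + (0.28 − 1) × 0.49)
r_new = 0.1372 / 0.6472 ≈ 0.2120

0.21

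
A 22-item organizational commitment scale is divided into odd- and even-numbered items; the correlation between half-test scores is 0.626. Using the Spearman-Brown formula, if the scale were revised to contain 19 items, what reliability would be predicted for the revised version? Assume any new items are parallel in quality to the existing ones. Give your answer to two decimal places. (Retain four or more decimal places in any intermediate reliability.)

0.74

Full-test reliability from the split-half r: r_full = 2(0.626)/(1 + 0.626) = 0.7700
Then adjust to 19 items: n = 19/22 = 0.8636
r_new = n·r_full / (1 + (n − 1)·r_full) = 0.6650 / 0.8950 ≈ 0.7430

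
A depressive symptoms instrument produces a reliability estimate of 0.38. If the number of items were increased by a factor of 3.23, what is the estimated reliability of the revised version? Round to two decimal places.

r_new = 3.23·0.38 / [1 + (3.23 − 1)·0.38]
r_new = 1.2274 / 1.8474 ≈ 0.6644

0.66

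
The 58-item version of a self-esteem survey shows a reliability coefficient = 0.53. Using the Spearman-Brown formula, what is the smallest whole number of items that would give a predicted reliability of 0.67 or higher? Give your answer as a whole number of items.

n = 0.67(1 − 0.53) / [0.53(1 − 0.67)]
n = 0.3149 / 0.1749 ≈ 1.8005
1.8005 × 58 = 104.43 → 105 items

105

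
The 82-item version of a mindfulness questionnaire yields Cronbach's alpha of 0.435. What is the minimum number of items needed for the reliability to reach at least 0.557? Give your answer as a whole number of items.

Rearranging the Spearman-Brown formula for n,
n = r*(1 − r) / [ r (1 − r*) ]
n = 0.557 × (1 − 0.435) / [ 0.435 × (1 − 0.557) ]
n = 0.314705 / 0.192705 ≈ 1.6331
So the test needs 1.6331 × 82 ≈ 133.91 items; rounding up, 134.

134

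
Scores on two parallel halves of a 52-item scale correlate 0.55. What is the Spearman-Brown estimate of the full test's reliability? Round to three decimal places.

0.710

The full test is twice the length of either half (n = 2).
r_full = 2r_hh / (1 + r_hh) = 2 × 0.55 / (1 + 0.55)
       = 1.1000 / 1.5500 = 0.7097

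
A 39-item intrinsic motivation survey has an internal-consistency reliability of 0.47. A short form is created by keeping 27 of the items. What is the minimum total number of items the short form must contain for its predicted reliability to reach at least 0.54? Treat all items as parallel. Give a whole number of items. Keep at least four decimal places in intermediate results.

First, r for the 27-item form: n = 27/39 = 0.6923, so r_27 = 0.6923·0.47/(1 + (0.6923 − 1)·0.47) = 0.3804
Then solve for n' with r_old = 0.3804, r_target = 0.54: n' = 0.54(1 − 0.3804)/[0.3804(1 − 0.54)] = 1.9121
Total items = 1.9121 × 27 = 51.63, rounded up to 52.

52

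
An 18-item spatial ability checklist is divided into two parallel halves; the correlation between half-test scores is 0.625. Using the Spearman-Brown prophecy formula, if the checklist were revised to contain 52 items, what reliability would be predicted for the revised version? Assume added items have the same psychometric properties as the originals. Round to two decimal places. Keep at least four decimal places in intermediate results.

0.91

First correct the split-half correlation to full-test reliability: r_full = 2 × 0.625 / (1 + 0.625) ≈ 0.7692
Then adjust to 52 items: n = 52/18 = 2.8889
r_new = n·r_full / (1 + (n − 1)·r_full) = 2.2221 / 2.4529 ≈ 0.9059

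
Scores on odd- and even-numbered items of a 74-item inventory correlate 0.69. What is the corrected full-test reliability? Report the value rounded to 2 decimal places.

Each half is half the length of the full test, so the full test is n = 2 times a half.
r_full = 2(0.69) / (1 + 0.69)
       = 1.3800 / 1.6900 = 0.8166

0.82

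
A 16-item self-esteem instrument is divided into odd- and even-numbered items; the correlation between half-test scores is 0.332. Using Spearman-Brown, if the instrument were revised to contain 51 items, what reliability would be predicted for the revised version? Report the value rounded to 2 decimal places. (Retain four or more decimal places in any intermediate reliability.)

0.76

Spearman-Brown correction (n = 2): r_full = 2·0.332/(1 + 0.332) = 0.4985
Length factor from 16 to 51 items: n = 51/16 = 3.1875
r_new = n·r_full / (1 + (n − 1)·r_full) = 1.5890 / 2.0905 ≈ 0.7601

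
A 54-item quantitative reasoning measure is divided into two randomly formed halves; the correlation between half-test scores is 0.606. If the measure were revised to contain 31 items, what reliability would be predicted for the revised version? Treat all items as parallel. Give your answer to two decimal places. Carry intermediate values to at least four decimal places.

First correct the split-half correlation to full-test reliability: r_full = 2 × 0.606 / (1 + 0.606) ≈ 0.7547
Then adjust to 31 items: n = 31/54 = 0.5741
r_new = n·r_full / (1 + (n − 1)·r_full) = 0.4333 / 0.6786 ≈ 0.6385

0.64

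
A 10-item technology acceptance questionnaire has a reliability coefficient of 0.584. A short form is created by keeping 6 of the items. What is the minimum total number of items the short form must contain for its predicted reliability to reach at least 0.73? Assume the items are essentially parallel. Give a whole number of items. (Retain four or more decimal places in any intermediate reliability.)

20

Short-form reliability: n = 6/10 = 0.6000; r_6 = n·r/(1+(n−1)r) ≈ 0.4572
Then solve for n' with r_old = 0.4572, r_target = 0.73: n' = 0.73(1 − 0.4572)/[0.4572(1 − 0.73)] = 3.2099
Items = 3.2099 × 6 ≈ 19.26 → 20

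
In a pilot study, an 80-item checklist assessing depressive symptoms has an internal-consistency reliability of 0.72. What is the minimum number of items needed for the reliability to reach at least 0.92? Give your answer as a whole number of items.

358

Spearman-Brown solved for the length factor n:
n = r*(1 − r) / [ r (1 − r*) ]
n = 0.92(1 − 0.72) / [0.72(1 − 0.92)]
  = 0.2576 / 0.0576 = 4.4722
Items needed = n × 80 = 4.4722 × 80 ≈ 357.78 → round up to 358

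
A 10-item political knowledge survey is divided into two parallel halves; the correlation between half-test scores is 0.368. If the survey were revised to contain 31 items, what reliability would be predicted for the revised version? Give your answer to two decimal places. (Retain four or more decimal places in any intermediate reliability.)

Full-test reliability from the split-half r: r_full = 2(0.368)/(1 + 0.368) = 0.5380
Then adjust to 31 items: n = 31/10 = 3.1000
r_new = n·r_full / (1 + (n − 1)·r_full) = 1.6678 / 2.1298 ≈ 0.7831

0.78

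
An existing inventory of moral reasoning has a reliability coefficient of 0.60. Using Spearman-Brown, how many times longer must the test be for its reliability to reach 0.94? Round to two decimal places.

10.44

Invert Spearman-Brown to solve for n:
n = r*(1 − r) / [ r (1 − r*) ]
n = 0.94(1 − 0.60) / [0.60(1 − 0.94)]
n = 0.3760 / 0.0360 ≈ 10.4444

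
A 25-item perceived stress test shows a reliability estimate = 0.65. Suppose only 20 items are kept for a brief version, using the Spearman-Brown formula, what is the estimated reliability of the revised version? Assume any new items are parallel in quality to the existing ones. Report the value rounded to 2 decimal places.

0.60

n = 20/25 = 0.8
Spearman-Brown: r_new = n·r / (1 + (n − 1)·r)
r_new = (0.8 × 0.65) / (1 + (0.8 − 1) × 0.65)
r_new = 0.5200 / 0.8700 ≈ 0.5977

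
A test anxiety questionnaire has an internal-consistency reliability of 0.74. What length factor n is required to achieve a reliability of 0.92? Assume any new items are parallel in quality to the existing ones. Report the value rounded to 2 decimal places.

4.04

Rearranging the Spearman-Brown formula for n,
n = r_target (1 − r_old) / [ r_old (1 − r_target) ]
n = 0.92 × (1 − 0.74) / [ 0.74 × (1 − 0.92) ]
n = 0.2392 / 0.0592 ≈ 4.0405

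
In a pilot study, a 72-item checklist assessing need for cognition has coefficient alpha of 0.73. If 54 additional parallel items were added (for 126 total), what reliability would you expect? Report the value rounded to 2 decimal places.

Length ratio n = 126/72 = 1.75
Spearman-Brown: r_new = n·r / (1 + (n − 1)·r)
r_new = 1.75·0.73 / [1 + (1.75 − 1)·0.73]
     = 1.2775 / 1.5475 = 0.8255

0.83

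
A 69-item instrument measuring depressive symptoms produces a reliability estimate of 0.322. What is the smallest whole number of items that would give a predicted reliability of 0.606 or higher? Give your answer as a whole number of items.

Invert Spearman-Brown to solve for n:
n = r_target (1 − r_old) / [ r_old (1 − r_target) ]
n = 0.606(1 − 0.322) / [0.322(1 − 0.606)]
  = 0.410868 / 0.126868 = 3.2385
3.2385 × 69 = 223.46 → 224 items

224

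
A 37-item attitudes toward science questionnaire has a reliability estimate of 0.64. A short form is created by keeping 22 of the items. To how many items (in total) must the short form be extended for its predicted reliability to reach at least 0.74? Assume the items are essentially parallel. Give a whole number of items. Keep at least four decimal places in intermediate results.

Short-form reliability: n = 22/37 = 0.5946; r_22 = n·r/(1+(n−1)r) ≈ 0.5139
Then solve for n' with r_old = 0.5139, r_target = 0.74: n' = 0.74(1 − 0.5139)/[0.5139(1 − 0.74)] = 2.6922
Total items = 2.6922 × 22 = 59.23, rounded up to 60.

60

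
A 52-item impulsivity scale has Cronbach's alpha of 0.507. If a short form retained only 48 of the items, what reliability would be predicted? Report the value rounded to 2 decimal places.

The new length is 48/52 = 0.9231 times the old.
By Spearman-Brown, r_new = n r / (1 + (n − 1) r).
r_new = (0.9231 × 0.507) / (1 + (0.9231 − 1) × 0.507)
r_new = 0.4680 / 0.9610 ≈ 0.4870

0.49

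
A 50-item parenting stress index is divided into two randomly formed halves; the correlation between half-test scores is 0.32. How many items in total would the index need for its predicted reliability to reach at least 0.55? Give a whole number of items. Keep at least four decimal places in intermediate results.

Corrected full-test reliability: r_full = 2 × 0.32 / (1 + 0.32) ≈ 0.4848
n = r_tgt(1 − r_full) / [r_full(1 − r_tgt)] = 0.55 × 0.5152 / (0.4848 × 0.45) ≈ 1.2989
Items = 1.2989 × 50 ≈ 64.94 → 65

65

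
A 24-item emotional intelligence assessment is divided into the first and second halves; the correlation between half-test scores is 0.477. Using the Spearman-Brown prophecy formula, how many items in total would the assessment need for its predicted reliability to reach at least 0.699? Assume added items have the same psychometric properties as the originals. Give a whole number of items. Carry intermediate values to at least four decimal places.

31

r_full = 2(0.477)/(1 + 0.477) = 0.6459
n = r_tgt(1 − r_full) / [r_full(1 − r_tgt)] = 0.699 × 0.3541 / (0.6459 × 0.301) ≈ 1.2731
Items = 1.2731 × 24 ≈ 30.55 → 31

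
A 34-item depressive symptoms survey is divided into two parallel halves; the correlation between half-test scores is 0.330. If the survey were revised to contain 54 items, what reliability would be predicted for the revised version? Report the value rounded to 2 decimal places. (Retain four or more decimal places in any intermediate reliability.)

Full-test reliability from the split-half r: r_full = 2(0.330)/(1 + 0.330) = 0.4962
Then adjust to 54 items: n = 54/34 = 1.5882
r_new = n·r_full / (1 + (n − 1)·r_full) = 0.7881 / 1.2919 ≈ 0.6100

0.61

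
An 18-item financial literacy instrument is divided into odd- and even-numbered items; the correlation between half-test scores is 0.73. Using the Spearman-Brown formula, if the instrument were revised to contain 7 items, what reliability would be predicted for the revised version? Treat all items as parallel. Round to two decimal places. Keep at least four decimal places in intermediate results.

0.68

Full-test reliability from the split-half r: r_full = 2(0.73)/(1 + 0.73) = 0.8439
Length factor from 18 to 7 items: n = 7/18 = 0.3889
r_new = n·r_full / (1 + (n − 1)·r_full) = 0.3282 / 0.4843 ≈ 0.6777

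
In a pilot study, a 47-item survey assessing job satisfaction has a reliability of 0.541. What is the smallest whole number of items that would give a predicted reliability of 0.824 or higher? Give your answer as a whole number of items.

187

n = [0.824 × 0.459] / [0.541 × 0.176]
  = 0.378216 / 0.095216 = 3.9722
So the test needs 3.9722 × 47 ≈ 186.69 items; rounding up, 187.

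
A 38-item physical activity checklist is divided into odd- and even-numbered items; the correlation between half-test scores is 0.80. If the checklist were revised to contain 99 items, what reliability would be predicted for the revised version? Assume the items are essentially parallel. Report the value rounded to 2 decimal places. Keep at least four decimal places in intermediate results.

0.95

Spearman-Brown correction (n = 2): r_full = 2·0.80/(1 + 0.80) = 0.8889
Length factor from 38 to 99 items: n = 99/38 = 2.6053
r_new = n·r_full / (1 + (n − 1)·r_full) = 2.3159 / 2.4270 ≈ 0.9542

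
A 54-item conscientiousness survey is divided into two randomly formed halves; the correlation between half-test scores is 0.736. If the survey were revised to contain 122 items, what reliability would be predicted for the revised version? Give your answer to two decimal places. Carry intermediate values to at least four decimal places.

0.93

First correct the split-half correlation to full-test reliability: r_full = 2 × 0.736 / (1 + 0.736) ≈ 0.8479
Length factor from 54 to 122 items: n = 122/54 = 2.2593
r_new = n·r_full / (1 + (n − 1)·r_full) = 1.9157 / 2.0678 ≈ 0.9264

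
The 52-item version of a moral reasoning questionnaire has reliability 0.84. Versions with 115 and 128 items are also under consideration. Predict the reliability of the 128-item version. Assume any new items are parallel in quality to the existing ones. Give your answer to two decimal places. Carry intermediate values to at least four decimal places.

Only the ratio of lengths matters: n = 128/52 = 2.4615
r_{128} = n·r / (1 + (n − 1)·r) = 2.0677 / 2.2277 ≈ 0.9282

0.93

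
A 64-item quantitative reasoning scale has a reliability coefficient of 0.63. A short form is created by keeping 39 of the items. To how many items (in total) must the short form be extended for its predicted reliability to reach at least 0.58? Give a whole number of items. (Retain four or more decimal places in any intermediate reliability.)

Short-form reliability: n = 39/64 = 0.6094; r_39 = n·r/(1+(n−1)r) ≈ 0.5092
Then solve for n' with r_old = 0.5092, r_target = 0.58: n' = 0.58(1 − 0.5092)/[0.5092(1 − 0.58)] = 1.3311
Items = 1.3311 × 39 ≈ 51.91 → 52

52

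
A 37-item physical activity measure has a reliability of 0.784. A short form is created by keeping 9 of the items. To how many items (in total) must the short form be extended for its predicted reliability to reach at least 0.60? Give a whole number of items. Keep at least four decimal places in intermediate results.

Short-form reliability: n = 9/37 = 0.2432; r_9 = n·r/(1+(n−1)r) ≈ 0.4689
Length factor from the short form to reach 0.60: n' = 0.60(1 − 0.4689) / [0.4689(1 − 0.60)] ≈ 1.6990
Total items = 1.6990 × 9 = 15.29, rounded up to 16.

16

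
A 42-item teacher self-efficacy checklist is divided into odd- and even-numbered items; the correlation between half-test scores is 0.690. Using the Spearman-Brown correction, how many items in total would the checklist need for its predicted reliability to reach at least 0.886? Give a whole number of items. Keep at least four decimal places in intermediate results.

74

r_full = 2(0.690)/(1 + 0.690) = 0.8166
n = r_tgt(1 − r_full) / [r_full(1 − r_tgt)] = 0.886 × 0.1834 / (0.8166 × 0.114) ≈ 1.7455
Items = 1.7455 × 42 ≈ 73.31 → 74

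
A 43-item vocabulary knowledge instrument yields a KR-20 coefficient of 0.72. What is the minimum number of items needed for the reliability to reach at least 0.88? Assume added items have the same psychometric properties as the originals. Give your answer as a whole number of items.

Invert Spearman-Brown to solve for n:
n = r_target (1 − r_old) / [ r_old (1 − r_target) ]
n = 0.88(1 − 0.72) / [0.72(1 − 0.88)]
  = 0.2464 / 0.0864 = 2.8519
Items needed = n × 43 = 2.8519 × 43 ≈ 122.63 → round up to 123

123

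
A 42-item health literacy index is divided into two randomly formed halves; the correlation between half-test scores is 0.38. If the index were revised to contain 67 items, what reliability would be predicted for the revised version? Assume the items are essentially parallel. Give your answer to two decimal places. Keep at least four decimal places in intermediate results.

0.66

Full-test reliability from the split-half r: r_full = 2(0.38)/(1 + 0.38) = 0.5507
Then adjust to 67 items: n = 67/42 = 1.5952
r_new = n·r_full / (1 + (n − 1)·r_full) = 0.8785 / 1.3278 ≈ 0.6616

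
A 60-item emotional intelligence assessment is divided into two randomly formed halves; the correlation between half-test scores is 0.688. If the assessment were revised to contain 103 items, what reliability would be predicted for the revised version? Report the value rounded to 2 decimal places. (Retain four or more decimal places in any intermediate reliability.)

Spearman-Brown correction (n = 2): r_full = 2·0.688/(1 + 0.688) = 0.8152
Then adjust to 103 items: n = 103/60 = 1.7167
r_new = n·r_full / (1 + (n − 1)·r_full) = 1.3995 / 1.5843 ≈ 0.8834

0.88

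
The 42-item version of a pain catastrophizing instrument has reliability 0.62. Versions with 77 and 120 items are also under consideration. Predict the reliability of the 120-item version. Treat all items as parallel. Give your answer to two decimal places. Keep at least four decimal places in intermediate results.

0.82

Only the ratio of lengths matters: n = 120/42 = 2.8571
r_{120} = n·r / (1 + (n − 1)·r) = 1.7714 / 2.1514 ≈ 0.8234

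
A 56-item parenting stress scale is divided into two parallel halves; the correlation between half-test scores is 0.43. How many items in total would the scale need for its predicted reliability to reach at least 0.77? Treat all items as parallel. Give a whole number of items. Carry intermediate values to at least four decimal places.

Corrected full-test reliability: r_full = 2 × 0.43 / (1 + 0.43) ≈ 0.6014
Solve Spearman-Brown for n: n = 0.77(1 − 0.6014) / [0.6014(1 − 0.77)] = 2.2189
Items = 2.2189 × 56 ≈ 124.26 → 125

125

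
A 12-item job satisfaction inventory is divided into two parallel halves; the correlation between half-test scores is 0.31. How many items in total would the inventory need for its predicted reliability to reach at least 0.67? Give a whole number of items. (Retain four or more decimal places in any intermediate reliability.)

28

r_full = 2(0.31)/(1 + 0.31) = 0.4733
n = r_tgt(1 − r_full) / [r_full(1 − r_tgt)] = 0.67 × 0.5267 / (0.4733 × 0.33) ≈ 2.2594
Items = 2.2594 × 12 ≈ 27.11 → 28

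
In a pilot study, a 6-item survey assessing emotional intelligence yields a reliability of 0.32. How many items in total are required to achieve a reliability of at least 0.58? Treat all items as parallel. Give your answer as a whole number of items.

n = 0.58(1 − 0.32) / [0.32(1 − 0.58)]
n = 0.3944 / 0.1344 ≈ 2.9345
2.9345 × 6 = 17.61 → 18 items

18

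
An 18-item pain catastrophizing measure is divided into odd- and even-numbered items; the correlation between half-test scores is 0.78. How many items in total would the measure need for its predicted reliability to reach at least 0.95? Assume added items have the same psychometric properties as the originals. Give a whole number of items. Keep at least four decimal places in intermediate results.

49

Corrected full-test reliability: r_full = 2 × 0.78 / (1 + 0.78) ≈ 0.8764
n = r_tgt(1 − r_full) / [r_full(1 − r_tgt)] = 0.95 × 0.1236 / (0.8764 × 0.05) ≈ 2.6796
Items = 2.6796 × 18 ≈ 48.23 → 49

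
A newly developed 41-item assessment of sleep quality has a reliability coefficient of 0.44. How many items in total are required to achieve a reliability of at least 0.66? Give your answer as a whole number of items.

102

n = 0.66(1 − 0.44) / [0.44(1 − 0.66)]
n = 0.3696 / 0.1496 ≈ 2.4706
So the test needs 2.4706 × 41 ≈ 101.29 items; rounding up, 102.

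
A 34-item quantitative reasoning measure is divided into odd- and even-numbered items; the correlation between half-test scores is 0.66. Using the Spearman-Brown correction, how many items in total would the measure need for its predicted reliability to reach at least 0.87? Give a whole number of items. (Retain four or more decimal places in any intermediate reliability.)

Corrected full-test reliability: r_full = 2 × 0.66 / (1 + 0.66) ≈ 0.7952
n = r_tgt(1 − r_full) / [r_full(1 − r_tgt)] = 0.87 × 0.2048 / (0.7952 × 0.13) ≈ 1.7236
Required items = 1.7236 × 34 = 58.60, so 59 items.

59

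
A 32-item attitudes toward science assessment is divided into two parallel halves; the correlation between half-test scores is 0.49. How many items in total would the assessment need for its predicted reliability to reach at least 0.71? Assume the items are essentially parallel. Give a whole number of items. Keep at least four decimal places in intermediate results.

41

r_full = 2(0.49)/(1 + 0.49) = 0.6577
n = r_tgt(1 − r_full) / [r_full(1 − r_tgt)] = 0.71 × 0.3423 / (0.6577 × 0.29) ≈ 1.2742
Items = 1.2742 × 32 ≈ 40.77 → 41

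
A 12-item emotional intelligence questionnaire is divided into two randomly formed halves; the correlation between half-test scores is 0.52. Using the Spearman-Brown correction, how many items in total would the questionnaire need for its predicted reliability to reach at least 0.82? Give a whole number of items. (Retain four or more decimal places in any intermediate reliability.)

26

Corrected full-test reliability: r_full = 2 × 0.52 / (1 + 0.52) ≈ 0.6842
n = r_tgt(1 − r_full) / [r_full(1 − r_tgt)] = 0.82 × 0.3158 / (0.6842 × 0.18) ≈ 2.1027
Items = 2.1027 × 12 ≈ 25.23 → 26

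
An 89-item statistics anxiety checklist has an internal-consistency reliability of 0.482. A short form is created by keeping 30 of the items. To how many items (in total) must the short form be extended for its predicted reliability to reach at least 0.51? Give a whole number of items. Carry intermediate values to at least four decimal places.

First, r for the 30-item form: n = 30/89 = 0.3371, so r_30 = 0.3371·0.482/(1 + (0.3371 − 1)·0.482) = 0.2388
Length factor from the short form to reach 0.51: n' = 0.51(1 − 0.2388) / [0.2388(1 − 0.51)] ≈ 3.3177
Items = 3.3177 × 30 ≈ 99.53 → 100

100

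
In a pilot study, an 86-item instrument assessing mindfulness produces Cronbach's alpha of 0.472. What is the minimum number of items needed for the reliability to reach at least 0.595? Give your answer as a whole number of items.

142

n = 0.595(1 − 0.472) / [0.472(1 − 0.595)]
  = 0.314160 / 0.191160 = 1.6434
Items needed = n × 86 = 1.6434 × 86 ≈ 141.33 → round up to 142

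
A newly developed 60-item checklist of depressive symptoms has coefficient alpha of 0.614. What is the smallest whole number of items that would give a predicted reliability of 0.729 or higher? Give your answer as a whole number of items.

102

n = [0.729 × 0.386] / [0.614 × 0.271]
  = 0.281394 / 0.166394 = 1.6911
1.6911 × 60 = 101.47 → 102 items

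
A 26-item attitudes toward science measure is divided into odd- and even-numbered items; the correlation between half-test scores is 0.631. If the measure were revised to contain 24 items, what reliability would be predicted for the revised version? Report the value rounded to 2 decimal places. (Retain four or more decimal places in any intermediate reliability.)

Spearman-Brown correction (n = 2): r_full = 2·0.631/(1 + 0.631) = 0.7738
Length factor from 26 to 24 items: n = 24/26 = 0.9231
r_new = n·r_full / (1 + (n − 1)·r_full) = 0.7143 / 0.9405 ≈ 0.7595

0.76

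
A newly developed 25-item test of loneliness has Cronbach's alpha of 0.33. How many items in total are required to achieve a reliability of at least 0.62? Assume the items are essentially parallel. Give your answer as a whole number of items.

Spearman-Brown solved for the length factor n:
n = r*(1 − r) / [ r (1 − r*) ]
n = 0.62 × (1 − 0.33) / [ 0.33 × (1 − 0.62) ]
n = 0.4154 / 0.1254 ≈ 3.3126
Items needed = n × 25 = 3.3126 × 25 ≈ 82.82 → round up to 83

83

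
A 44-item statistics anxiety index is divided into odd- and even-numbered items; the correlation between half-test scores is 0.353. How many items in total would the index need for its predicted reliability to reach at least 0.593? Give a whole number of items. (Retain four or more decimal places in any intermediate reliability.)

59

r_full = 2(0.353)/(1 + 0.353) = 0.5218
n = r_tgt(1 − r_full) / [r_full(1 − r_tgt)] = 0.593 × 0.4782 / (0.5218 × 0.407) ≈ 1.3353
Required items = 1.3353 × 44 = 58.75, so 59 items.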